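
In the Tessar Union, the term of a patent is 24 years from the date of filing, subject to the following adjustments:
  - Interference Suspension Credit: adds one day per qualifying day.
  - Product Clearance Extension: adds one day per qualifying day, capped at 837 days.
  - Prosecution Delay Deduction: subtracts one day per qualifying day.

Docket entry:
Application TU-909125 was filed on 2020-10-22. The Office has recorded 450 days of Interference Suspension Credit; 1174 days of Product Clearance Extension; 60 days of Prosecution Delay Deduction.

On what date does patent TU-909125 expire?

2048-03-02

Base term: filing date + 24 years → 22 October 2044.
Interference Suspension Credit: +450 days → 15 January 2046.
Product Clearance Extension: 1174 days claimed exceeds the 837-day cap, so +837 days → 1 May 2048.
Prosecution Delay Deduction: −60 days → 2 March 2048.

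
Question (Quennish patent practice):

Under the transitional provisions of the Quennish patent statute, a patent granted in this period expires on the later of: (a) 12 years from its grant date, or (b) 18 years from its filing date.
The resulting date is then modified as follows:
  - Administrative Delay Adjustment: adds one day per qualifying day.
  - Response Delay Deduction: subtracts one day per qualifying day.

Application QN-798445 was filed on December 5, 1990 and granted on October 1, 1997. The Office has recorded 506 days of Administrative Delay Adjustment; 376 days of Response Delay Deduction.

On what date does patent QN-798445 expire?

2010-02-08

(a) grant + 12 years → 1 October 2009.
(b) filing + 18 years → 5 December 2008.
Later of the two: 1 October 2009.
Administrative Delay Adjustment: +506 days → 19 February 2011.
Response Delay Deduction: −376 days → 8 February 2010.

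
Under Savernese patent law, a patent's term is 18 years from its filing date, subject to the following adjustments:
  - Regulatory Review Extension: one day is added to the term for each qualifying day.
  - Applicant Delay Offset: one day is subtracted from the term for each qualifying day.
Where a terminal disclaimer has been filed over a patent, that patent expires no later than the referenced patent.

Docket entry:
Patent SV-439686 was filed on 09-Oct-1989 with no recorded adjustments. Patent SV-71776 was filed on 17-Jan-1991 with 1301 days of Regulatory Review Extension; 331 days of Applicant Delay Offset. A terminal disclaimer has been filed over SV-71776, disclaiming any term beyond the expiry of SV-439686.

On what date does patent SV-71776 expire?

October 9, 2007

Natural term of SV-71776:
  Base: filing + 18 years → 17 January 2009.
  Regulatory Review Extension: +1301 days → 10 August 2012.
  Applicant Delay Offset: −331 days → 14 September 2011.
Expiry of referenced patent SV-439686:
  Base: filing + 18 years → 9 October 2007.
Terminal disclaimer: SV-71776 expires on the earlier of 14 September 2011 and 9 October 2007.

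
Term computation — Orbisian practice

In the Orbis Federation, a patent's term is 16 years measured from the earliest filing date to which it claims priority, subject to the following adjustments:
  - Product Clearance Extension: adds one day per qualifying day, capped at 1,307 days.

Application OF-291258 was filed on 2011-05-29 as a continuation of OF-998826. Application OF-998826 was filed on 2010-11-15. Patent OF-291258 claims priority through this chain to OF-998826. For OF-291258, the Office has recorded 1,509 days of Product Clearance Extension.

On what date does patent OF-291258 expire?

June 14, 2030

Earliest priority filing: 15 November 2010.
Base term: 15 November 2010 + 16 years → 15 November 2026.
Product Clearance Extension: 1509 days claimed exceeds the 1307-day cap, so +1307 days → 14 June 2030.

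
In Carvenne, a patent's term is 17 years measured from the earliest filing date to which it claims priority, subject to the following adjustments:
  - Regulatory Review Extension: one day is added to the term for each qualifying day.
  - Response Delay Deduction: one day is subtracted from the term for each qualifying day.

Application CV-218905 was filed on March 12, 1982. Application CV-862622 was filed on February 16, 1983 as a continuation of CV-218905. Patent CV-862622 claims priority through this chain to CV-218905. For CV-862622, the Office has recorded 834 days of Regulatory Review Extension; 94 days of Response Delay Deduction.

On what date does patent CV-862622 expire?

2001-03-21

Earliest priority filing: 12 March 1982.
Base term: 12 March 1982 + 17 years → 12 March 1999.
Regulatory Review Extension: +834 days → 23 June 2001.
Response Delay Deduction: −94 days → 21 March 2001.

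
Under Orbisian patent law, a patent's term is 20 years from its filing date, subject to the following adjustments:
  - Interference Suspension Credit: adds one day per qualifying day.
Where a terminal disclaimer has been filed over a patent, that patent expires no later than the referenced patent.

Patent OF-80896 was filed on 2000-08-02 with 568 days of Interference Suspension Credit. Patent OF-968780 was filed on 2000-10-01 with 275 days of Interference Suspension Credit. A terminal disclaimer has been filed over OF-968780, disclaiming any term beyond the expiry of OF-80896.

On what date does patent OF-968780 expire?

2021-07-03

Natural term of OF-968780:
  Base: filing + 20 years → 1 October 2020.
  Interference Suspension Credit: +275 days → 3 July 2021.
Expiry of referenced patent OF-80896:
  Base: filing + 20 years → 2 August 2020.
  Interference Suspension Credit: +568 days → 21 February 2022.
Terminal disclaimer: OF-968780 expires on the earlier of 3 July 2021 and 21 February 2022.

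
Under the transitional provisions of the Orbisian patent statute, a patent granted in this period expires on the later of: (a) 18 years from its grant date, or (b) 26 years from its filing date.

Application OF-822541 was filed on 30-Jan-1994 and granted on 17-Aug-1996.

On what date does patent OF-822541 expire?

(a) grant + 18 years → 17 August 2014.
(b) filing + 26 years → 30 January 2020.
Later of the two: 30 January 2020.

2020-01-30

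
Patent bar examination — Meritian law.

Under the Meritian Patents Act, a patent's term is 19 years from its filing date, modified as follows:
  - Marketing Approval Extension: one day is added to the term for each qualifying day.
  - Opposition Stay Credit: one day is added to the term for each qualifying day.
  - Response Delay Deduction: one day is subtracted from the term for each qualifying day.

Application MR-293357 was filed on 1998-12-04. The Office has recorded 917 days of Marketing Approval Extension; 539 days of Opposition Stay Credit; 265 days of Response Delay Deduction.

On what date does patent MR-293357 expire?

Base term: filing date + 19 years → 4 December 2017.
Marketing Approval Extension: +917 days → 8 June 2020.
Opposition Stay Credit: +539 days → 29 November 2021.
Response Delay Deduction: −265 days → 9 March 2021.

2021-03-09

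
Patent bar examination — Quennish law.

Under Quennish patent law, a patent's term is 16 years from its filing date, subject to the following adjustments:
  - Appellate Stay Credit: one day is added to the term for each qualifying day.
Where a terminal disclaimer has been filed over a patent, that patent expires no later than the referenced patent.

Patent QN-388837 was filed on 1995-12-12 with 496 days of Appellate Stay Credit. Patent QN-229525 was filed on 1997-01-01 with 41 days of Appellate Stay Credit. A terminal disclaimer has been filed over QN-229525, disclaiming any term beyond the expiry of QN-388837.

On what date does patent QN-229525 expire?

Natural term of QN-229525:
  Base: filing + 16 years → 1 January 2013.
  Appellate Stay Credit: +41 days → 11 February 2013.
Expiry of referenced patent QN-388837:
  Base: filing + 16 years → 12 December 2011.
  Appellate Stay Credit: +496 days → 21 April 2013.
Terminal disclaimer: QN-229525 expires on the earlier of 11 February 2013 and 21 April 2013.

2013-02-11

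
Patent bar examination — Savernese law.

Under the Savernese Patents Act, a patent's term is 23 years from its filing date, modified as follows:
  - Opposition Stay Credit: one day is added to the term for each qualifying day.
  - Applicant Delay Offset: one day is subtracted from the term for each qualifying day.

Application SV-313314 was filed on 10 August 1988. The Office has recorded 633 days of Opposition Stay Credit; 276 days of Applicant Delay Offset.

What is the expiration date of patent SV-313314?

2012-08-01

Base term: filing date + 23 years → 10 August 2011.
Opposition Stay Credit: +633 days → 4 May 2013.
Applicant Delay Offset: −276 days → 1 August 2012.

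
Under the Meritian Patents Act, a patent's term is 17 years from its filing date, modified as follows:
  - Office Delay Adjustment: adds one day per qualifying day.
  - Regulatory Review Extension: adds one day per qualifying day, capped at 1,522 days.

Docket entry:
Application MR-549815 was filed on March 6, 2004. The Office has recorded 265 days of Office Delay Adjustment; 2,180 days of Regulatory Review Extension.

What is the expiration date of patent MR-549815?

2026-01-26

Base term: filing date + 17 years → 6 March 2021.
Office Delay Adjustment: +265 days → 26 November 2021.
Regulatory Review Extension: 2180 days claimed exceeds the 1522-day cap, so +1522 days → 26 January 2026.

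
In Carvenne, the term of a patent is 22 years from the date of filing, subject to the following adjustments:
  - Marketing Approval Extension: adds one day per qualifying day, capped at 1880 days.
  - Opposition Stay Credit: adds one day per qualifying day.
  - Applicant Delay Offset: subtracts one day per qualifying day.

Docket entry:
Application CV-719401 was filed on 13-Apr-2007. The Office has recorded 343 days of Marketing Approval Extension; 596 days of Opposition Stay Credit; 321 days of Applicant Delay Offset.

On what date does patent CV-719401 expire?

Base term: filing date + 22 years → 13 April 2029.
Marketing Approval Extension: 343 days (within the 1880-day cap) → +343 days → 22 March 2030.
Opposition Stay Credit: +596 days → 8 November 2031.
Applicant Delay Offset: −321 days → 22 December 2030.

2030-12-22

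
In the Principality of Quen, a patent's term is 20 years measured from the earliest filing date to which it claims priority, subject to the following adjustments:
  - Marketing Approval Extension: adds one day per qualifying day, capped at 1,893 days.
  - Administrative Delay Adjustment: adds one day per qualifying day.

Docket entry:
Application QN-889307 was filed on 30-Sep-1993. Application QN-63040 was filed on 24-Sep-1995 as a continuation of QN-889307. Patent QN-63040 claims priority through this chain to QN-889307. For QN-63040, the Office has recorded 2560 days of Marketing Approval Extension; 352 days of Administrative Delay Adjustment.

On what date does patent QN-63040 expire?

Earliest priority filing: 30 September 1993.
Base term: 30 September 1993 + 20 years → 30 September 2013.
Marketing Approval Extension: 2560 days claimed exceeds the 1893-day cap, so +1893 days → 6 December 2018.
Administrative Delay Adjustment: +352 days → 23 November 2019.

November 23, 2019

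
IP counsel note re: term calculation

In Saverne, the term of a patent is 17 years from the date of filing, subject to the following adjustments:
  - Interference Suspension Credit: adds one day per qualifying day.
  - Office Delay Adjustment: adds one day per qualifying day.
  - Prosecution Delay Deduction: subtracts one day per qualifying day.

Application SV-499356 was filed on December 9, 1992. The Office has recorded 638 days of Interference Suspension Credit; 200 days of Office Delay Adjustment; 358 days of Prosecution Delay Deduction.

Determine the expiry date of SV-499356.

April 3, 2011

Base term: filing date + 17 years → 9 December 2009.
Interference Suspension Credit: +638 days → 8 September 2011.
Office Delay Adjustment: +200 days → 26 March 2012.
Prosecution Delay Deduction: −358 days → 3 April 2011.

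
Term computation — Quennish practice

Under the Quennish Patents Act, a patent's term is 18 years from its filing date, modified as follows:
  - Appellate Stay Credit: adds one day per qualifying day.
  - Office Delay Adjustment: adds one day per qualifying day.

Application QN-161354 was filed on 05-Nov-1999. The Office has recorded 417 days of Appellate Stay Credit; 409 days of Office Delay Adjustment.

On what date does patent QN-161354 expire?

February 9, 2020

Base term: filing date + 18 years → 5 November 2017.
Appellate Stay Credit: +417 days → 27 December 2018.
Office Delay Adjustment: +409 days → 9 February 2020.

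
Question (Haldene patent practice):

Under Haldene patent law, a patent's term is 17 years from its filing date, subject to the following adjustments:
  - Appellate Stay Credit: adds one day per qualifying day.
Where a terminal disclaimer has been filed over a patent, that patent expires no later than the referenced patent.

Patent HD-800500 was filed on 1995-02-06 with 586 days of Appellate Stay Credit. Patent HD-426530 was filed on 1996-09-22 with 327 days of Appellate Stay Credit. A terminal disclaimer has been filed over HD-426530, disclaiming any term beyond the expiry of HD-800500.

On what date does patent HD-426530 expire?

September 14, 2013

Natural term of HD-426530:
  Base: filing + 17 years → 22 September 2013.
  Appellate Stay Credit: +327 days → 15 August 2014.
Expiry of referenced patent HD-800500:
  Base: filing + 17 years → 6 February 2012.
  Appellate Stay Credit: +586 days → 14 September 2013.
Terminal disclaimer: HD-426530 expires on the earlier of 15 August 2014 and 14 September 2013.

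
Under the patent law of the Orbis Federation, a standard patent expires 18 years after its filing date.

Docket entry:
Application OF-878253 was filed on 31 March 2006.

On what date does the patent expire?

Filing date + 18 years → 31 March 2024.

March 31, 2024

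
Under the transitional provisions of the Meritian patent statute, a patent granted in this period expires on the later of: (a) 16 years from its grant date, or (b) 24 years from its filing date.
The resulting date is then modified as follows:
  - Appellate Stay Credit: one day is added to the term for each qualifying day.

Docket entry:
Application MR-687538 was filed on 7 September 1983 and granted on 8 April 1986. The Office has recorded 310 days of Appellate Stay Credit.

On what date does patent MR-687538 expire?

July 13, 2008

(a) grant + 16 years → 8 April 2002.
(b) filing + 24 years → 7 September 2007.
Later of the two: 7 September 2007.
Appellate Stay Credit: +310 days → 13 July 2008.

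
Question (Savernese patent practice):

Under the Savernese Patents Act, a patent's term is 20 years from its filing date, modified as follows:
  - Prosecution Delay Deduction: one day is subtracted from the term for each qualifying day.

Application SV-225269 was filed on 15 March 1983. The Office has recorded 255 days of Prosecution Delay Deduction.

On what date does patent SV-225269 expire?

Base term: filing date + 20 years → 15 March 2003.
Prosecution Delay Deduction: −255 days → 3 July 2002.

2002-07-03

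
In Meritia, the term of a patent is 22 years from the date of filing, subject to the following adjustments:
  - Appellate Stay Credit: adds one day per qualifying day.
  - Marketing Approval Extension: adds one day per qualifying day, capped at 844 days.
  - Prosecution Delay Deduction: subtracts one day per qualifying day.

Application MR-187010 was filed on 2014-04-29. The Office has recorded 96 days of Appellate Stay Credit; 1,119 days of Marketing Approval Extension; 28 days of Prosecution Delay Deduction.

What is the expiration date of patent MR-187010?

Base term: filing date + 22 years → 29 April 2036.
Appellate Stay Credit: +96 days → 3 August 2036.
Marketing Approval Extension: 1119 days claimed exceeds the 844-day cap, so +844 days → 25 November 2038.
Prosecution Delay Deduction: −28 days → 28 October 2038.

October 28, 2038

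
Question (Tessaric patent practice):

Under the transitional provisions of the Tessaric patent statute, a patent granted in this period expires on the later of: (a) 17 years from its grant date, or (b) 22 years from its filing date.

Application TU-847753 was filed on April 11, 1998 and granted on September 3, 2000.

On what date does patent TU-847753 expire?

April 11, 2020

(a) grant + 17 years → 3 September 2017.
(b) filing + 22 years → 11 April 2020.
Later of the two: 11 April 2020.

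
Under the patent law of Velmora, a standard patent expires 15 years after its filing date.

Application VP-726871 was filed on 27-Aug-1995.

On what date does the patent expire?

Filing date + 15 years → 27 August 2010.

2010-08-27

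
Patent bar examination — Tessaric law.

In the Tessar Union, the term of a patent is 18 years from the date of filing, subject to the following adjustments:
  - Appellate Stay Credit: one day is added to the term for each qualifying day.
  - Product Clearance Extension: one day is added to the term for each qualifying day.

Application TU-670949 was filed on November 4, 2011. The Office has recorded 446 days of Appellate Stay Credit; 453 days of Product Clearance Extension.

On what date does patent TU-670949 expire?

Base term: filing date + 18 years → 4 November 2029.
Appellate Stay Credit: +446 days → 24 January 2031.
Product Clearance Extension: +453 days → 21 April 2032.

April 21, 2032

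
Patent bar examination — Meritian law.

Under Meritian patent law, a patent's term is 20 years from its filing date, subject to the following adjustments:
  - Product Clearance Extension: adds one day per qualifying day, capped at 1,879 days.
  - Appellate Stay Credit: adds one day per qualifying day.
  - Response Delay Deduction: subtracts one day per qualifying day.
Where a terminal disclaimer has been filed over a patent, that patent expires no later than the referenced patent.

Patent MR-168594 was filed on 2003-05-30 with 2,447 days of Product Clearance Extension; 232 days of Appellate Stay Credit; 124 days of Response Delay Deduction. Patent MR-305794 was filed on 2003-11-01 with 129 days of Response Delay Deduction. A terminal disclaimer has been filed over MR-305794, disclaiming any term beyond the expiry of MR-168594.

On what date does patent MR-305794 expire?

2023-06-25

Natural term of MR-305794:
  Base: filing + 20 years → 1 November 2023.
  Response Delay Deduction: −129 days → 25 June 2023.
Expiry of referenced patent MR-168594:
  Base: filing + 20 years → 30 May 2023.
  Product Clearance Extension: 2447 days claimed exceeds the 1879-day cap, so +1879 days → 21 July 2028.
  Appellate Stay Credit: +232 days → 10 March 2029.
  Response Delay Deduction: −124 days → 6 November 2028.
Terminal disclaimer: MR-305794 expires on the earlier of 25 June 2023 and 6 November 2028.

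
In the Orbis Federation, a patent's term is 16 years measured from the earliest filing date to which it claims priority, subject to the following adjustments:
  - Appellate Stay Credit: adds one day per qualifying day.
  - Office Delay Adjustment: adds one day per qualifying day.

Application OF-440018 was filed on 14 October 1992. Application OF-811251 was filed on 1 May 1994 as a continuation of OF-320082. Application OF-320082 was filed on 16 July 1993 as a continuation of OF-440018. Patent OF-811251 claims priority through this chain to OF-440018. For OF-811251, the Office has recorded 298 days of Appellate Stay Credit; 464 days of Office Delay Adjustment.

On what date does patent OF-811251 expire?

Earliest priority filing: 14 October 1992.
Base term: 14 October 1992 + 16 years → 14 October 2008.
Appellate Stay Credit: +298 days → 8 August 2009.
Office Delay Adjustment: +464 days → 15 November 2010.

2010-11-15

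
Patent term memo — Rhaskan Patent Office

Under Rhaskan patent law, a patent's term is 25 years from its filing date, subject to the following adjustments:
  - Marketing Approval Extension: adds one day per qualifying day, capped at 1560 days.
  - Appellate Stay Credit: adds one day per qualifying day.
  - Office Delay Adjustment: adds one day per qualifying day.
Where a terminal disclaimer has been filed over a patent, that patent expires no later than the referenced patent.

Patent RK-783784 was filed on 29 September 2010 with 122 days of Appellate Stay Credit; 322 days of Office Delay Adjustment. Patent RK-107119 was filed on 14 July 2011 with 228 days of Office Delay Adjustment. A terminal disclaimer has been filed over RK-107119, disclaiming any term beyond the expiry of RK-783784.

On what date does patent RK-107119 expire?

Natural term of RK-107119:
  Base: filing + 25 years → 14 July 2036.
  Office Delay Adjustment: +228 days → 27 February 2037.
Expiry of referenced patent RK-783784:
  Base: filing + 25 years → 29 September 2035.
  Appellate Stay Credit: +122 days → 29 January 2036.
  Office Delay Adjustment: +322 days → 16 December 2036.
Terminal disclaimer: RK-107119 expires on the earlier of 27 February 2037 and 16 December 2036.

December 16, 2036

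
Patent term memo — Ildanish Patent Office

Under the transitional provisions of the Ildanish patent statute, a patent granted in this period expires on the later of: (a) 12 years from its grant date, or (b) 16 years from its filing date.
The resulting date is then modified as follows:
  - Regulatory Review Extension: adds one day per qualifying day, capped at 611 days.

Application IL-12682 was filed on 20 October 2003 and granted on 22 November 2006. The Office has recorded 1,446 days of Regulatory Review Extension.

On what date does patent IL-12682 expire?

(a) grant + 12 years → 22 November 2018.
(b) filing + 16 years → 20 October 2019.
Later of the two: 20 October 2019.
Regulatory Review Extension: 1446 days claimed exceeds the 611-day cap, so +611 days → 22 June 2021.

June 22, 2021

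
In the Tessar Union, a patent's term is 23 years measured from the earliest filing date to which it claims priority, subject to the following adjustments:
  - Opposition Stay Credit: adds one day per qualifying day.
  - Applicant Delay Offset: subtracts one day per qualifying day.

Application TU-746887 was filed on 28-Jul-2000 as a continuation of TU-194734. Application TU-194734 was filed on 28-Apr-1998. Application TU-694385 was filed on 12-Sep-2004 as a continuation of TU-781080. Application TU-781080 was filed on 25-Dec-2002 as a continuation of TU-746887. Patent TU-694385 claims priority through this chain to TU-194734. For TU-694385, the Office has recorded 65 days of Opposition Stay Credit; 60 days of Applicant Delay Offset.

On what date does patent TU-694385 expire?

Earliest priority filing: 28 April 1998.
Base term: 28 April 1998 + 23 years → 28 April 2021.
Opposition Stay Credit: +65 days → 2 July 2021.
Applicant Delay Offset: −60 days → 3 May 2021.

May 3, 2021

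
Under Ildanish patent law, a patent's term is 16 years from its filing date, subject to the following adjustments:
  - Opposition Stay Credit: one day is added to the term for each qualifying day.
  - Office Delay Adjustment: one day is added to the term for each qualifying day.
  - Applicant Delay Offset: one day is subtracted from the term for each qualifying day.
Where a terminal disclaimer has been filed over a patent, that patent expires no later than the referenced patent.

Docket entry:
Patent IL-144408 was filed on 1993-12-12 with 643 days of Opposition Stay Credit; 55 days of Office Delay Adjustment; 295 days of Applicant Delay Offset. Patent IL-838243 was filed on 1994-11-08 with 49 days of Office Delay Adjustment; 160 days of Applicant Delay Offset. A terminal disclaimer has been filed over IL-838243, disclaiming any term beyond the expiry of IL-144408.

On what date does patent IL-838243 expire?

July 20, 2010

Natural term of IL-838243:
  Base: filing + 16 years → 8 November 2010.
  Office Delay Adjustment: +49 days → 27 December 2010.
  Applicant Delay Offset: −160 days → 20 July 2010.
Expiry of referenced patent IL-144408:
  Base: filing + 16 years → 12 December 2009.
  Opposition Stay Credit: +643 days → 16 September 2011.
  Office Delay Adjustment: +55 days → 10 November 2011.
  Applicant Delay Offset: −295 days → 19 January 2011.
Terminal disclaimer: IL-838243 expires on the earlier of 20 July 2010 and 19 January 2011.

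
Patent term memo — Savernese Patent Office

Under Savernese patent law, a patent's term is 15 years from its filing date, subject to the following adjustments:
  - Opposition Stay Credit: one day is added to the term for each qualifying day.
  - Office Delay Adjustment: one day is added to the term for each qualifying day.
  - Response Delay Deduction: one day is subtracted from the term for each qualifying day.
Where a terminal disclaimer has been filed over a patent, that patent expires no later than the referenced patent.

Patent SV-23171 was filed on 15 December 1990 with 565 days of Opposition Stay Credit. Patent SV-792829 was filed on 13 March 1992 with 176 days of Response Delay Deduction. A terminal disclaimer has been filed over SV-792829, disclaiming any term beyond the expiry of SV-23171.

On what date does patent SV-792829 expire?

Natural term of SV-792829:
  Base: filing + 15 years → 13 March 2007.
  Response Delay Deduction: −176 days → 18 September 2006.
Expiry of referenced patent SV-23171:
  Base: filing + 15 years → 15 December 2005.
  Opposition Stay Credit: +565 days → 3 July 2007.
Terminal disclaimer: SV-792829 expires on the earlier of 18 September 2006 and 3 July 2007.

September 18, 2006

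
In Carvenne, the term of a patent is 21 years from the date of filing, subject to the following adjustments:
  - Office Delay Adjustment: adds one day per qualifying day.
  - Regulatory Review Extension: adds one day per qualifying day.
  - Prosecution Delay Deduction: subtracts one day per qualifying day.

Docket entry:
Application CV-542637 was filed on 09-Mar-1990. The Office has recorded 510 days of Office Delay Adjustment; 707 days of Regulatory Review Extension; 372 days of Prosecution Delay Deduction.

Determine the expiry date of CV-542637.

July 1, 2013

Base term: filing date + 21 years → 9 March 2011.
Office Delay Adjustment: +510 days → 31 July 2012.
Regulatory Review Extension: +707 days → 8 July 2014.
Prosecution Delay Deduction: −372 days → 1 July 2013.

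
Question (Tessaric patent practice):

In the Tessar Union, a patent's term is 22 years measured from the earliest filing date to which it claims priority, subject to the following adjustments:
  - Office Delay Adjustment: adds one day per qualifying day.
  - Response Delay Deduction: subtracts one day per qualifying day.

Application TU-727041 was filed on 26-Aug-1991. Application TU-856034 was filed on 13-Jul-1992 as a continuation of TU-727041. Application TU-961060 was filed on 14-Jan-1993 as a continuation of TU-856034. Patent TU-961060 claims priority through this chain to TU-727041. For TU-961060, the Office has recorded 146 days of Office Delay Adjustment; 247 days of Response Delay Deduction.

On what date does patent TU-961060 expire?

2013-05-17

Earliest priority filing: 26 August 1991.
Base term: 26 August 1991 + 22 years → 26 August 2013.
Office Delay Adjustment: +146 days → 19 January 2014.
Response Delay Deduction: −247 days → 17 May 2013.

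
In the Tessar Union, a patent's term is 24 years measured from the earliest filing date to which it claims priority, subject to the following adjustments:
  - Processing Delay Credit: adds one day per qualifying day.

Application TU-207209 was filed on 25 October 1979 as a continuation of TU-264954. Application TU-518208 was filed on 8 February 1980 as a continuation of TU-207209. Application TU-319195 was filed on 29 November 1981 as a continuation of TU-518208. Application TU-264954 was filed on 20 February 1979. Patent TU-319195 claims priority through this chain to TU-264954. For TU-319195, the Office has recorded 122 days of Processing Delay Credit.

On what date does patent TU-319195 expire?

Earliest priority filing: 20 February 1979.
Base term: 20 February 1979 + 24 years → 20 February 2003.
Processing Delay Credit: +122 days → 22 June 2003.

June 22, 2003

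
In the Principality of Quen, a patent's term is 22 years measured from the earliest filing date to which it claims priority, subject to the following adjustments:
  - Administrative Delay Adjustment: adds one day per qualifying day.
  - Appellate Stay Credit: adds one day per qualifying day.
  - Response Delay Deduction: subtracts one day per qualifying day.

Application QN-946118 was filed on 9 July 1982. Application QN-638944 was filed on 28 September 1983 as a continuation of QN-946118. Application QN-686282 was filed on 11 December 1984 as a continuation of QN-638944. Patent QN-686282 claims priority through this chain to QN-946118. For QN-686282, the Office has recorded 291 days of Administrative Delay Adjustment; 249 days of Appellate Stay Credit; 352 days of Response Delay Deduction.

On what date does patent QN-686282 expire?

Earliest priority filing: 9 July 1982.
Base term: 9 July 1982 + 22 years → 9 July 2004.
Administrative Delay Adjustment: +291 days → 26 April 2005.
Appellate Stay Credit: +249 days → 31 December 2005.
Response Delay Deduction: −352 days → 13 January 2005.

2005-01-13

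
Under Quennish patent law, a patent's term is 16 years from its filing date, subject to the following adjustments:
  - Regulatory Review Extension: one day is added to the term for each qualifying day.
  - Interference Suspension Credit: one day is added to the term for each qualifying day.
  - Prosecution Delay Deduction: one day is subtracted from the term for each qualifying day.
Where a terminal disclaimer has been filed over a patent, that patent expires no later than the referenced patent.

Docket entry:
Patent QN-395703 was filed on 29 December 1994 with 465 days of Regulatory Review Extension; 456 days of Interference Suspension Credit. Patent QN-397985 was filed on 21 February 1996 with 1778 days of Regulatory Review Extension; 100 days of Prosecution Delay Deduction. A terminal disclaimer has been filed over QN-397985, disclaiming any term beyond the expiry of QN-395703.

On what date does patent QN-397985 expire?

July 7, 2013

Natural term of QN-397985:
  Base: filing + 16 years → 21 February 2012.
  Regulatory Review Extension: +1778 days → 3 January 2017.
  Prosecution Delay Deduction: −100 days → 25 September 2016.
Expiry of referenced patent QN-395703:
  Base: filing + 16 years → 29 December 2010.
  Regulatory Review Extension: +465 days → 7 April 2012.
  Interference Suspension Credit: +456 days → 7 July 2013.
Terminal disclaimer: QN-397985 expires on the earlier of 25 September 2016 and 7 July 2013.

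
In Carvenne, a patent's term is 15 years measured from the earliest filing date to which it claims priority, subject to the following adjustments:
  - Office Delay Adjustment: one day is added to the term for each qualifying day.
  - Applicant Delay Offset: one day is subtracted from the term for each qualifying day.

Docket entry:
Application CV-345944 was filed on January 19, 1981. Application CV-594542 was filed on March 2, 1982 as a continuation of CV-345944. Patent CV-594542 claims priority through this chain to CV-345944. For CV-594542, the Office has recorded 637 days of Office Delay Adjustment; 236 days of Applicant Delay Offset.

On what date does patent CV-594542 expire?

Earliest priority filing: 19 January 1981.
Base term: 19 January 1981 + 15 years → 19 January 1996.
Office Delay Adjustment: +637 days → 17 October 1997.
Applicant Delay Offset: −236 days → 23 February 1997.

1997-02-23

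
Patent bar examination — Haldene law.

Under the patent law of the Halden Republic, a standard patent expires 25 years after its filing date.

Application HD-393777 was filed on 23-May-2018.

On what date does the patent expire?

Filing date + 25 years → 23 May 2043.

2043-05-23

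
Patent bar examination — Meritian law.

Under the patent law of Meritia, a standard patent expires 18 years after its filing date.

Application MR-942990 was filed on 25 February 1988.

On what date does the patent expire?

Filing date + 18 years → 25 February 2006.

2006-02-25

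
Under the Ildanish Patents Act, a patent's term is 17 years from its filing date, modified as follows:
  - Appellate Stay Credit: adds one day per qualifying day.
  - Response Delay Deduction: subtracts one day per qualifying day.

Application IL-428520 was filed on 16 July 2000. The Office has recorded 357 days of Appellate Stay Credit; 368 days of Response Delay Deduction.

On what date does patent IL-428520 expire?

2017-07-05

Base term: filing date + 17 years → 16 July 2017.
Appellate Stay Credit: +357 days → 8 July 2018.
Response Delay Deduction: −368 days → 5 July 2017.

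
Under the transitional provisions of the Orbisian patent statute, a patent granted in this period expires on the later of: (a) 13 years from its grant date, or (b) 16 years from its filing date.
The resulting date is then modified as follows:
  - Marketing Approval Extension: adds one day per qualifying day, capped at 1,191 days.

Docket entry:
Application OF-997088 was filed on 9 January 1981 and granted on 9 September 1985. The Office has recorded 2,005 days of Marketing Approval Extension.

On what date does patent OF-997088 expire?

(a) grant + 13 years → 9 September 1998.
(b) filing + 16 years → 9 January 1997.
Later of the two: 9 September 1998.
Marketing Approval Extension: 2005 days claimed exceeds the 1191-day cap, so +1191 days → 13 December 2001.

2001-12-13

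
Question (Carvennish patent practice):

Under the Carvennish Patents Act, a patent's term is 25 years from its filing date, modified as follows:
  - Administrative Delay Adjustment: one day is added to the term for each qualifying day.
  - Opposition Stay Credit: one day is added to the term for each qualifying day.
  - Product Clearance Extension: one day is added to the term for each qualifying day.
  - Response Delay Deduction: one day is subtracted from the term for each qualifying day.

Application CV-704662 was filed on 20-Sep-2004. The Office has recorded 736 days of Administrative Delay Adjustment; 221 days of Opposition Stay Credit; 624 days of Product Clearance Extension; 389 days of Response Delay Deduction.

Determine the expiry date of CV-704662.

Base term: filing date + 25 years → 20 September 2029.
Administrative Delay Adjustment: +736 days → 26 September 2031.
Opposition Stay Credit: +221 days → 4 May 2032.
Product Clearance Extension: +624 days → 18 January 2034.
Response Delay Deduction: −389 days → 25 December 2032.

December 25, 2032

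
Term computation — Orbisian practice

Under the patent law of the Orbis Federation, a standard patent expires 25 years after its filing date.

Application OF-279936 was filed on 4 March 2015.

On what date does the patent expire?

March 4, 2040

Filing date + 25 years → 4 March 2040.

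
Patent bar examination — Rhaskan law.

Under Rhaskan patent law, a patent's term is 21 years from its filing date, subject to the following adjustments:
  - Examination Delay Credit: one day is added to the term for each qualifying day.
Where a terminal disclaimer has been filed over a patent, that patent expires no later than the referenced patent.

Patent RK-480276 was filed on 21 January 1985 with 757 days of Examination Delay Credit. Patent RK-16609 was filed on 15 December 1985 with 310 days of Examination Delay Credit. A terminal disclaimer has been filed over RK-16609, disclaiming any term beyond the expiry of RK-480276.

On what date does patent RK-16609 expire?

Natural term of RK-16609:
  Base: filing + 21 years → 15 December 2006.
  Examination Delay Credit: +310 days → 21 October 2007.
Expiry of referenced patent RK-480276:
  Base: filing + 21 years → 21 January 2006.
  Examination Delay Credit: +757 days → 17 February 2008.
Terminal disclaimer: RK-16609 expires on the earlier of 21 October 2007 and 17 February 2008.

2007-10-21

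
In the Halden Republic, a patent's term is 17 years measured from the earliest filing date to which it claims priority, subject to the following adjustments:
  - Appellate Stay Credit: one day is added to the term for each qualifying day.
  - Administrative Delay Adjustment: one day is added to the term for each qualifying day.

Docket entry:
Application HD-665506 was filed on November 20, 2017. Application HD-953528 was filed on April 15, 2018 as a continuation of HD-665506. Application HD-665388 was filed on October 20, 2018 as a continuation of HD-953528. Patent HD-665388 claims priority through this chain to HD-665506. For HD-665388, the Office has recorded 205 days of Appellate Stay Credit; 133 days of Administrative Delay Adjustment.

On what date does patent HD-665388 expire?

October 24, 2035

Earliest priority filing: 20 November 2017.
Base term: 20 November 2017 + 17 years → 20 November 2034.
Appellate Stay Credit: +205 days → 13 June 2035.
Administrative Delay Adjustment: +133 days → 24 October 2035.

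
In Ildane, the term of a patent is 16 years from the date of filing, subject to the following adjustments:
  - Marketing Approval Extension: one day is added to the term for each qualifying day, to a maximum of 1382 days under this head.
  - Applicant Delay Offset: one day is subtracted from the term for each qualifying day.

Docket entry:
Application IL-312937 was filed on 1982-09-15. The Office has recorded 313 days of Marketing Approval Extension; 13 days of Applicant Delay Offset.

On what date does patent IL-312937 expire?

Base term: filing date + 16 years → 15 September 1998.
Marketing Approval Extension: 313 days (within the 1382-day cap) → +313 days → 25 July 1999.
Applicant Delay Offset: −13 days → 12 July 1999.

1999-07-12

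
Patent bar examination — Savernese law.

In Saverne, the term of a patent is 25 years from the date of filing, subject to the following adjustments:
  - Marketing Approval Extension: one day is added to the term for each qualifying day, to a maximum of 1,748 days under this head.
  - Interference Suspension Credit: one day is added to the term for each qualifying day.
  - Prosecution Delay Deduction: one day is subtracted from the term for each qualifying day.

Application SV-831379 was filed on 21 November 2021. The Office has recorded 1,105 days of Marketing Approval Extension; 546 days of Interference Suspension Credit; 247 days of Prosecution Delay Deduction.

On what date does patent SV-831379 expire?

Base term: filing date + 25 years → 21 November 2046.
Marketing Approval Extension: 1105 days (within the 1748-day cap) → +1105 days → 30 November 2049.
Interference Suspension Credit: +546 days → 30 May 2051.
Prosecution Delay Deduction: −247 days → 25 September 2050.

September 25, 2050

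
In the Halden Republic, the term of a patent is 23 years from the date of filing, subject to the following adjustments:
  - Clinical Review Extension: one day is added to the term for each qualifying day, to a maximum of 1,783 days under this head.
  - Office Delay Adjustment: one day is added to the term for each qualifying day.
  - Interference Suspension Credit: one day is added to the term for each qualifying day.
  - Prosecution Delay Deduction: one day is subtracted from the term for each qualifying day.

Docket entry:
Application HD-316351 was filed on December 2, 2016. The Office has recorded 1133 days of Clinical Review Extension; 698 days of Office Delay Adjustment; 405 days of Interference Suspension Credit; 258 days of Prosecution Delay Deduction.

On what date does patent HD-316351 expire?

May 2, 2045

Base term: filing date + 23 years → 2 December 2039.
Clinical Review Extension: 1133 days (within the 1783-day cap) → +1133 days → 8 January 2043.
Office Delay Adjustment: +698 days → 6 December 2044.
Interference Suspension Credit: +405 days → 15 January 2046.
Prosecution Delay Deduction: −258 days → 2 May 2045.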